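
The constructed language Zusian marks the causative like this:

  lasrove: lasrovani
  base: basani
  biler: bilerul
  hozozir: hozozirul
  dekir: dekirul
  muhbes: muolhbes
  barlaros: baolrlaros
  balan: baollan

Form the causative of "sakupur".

lasrove and biler both have last vowel 'e' yet inflect differently (lasrovani, bilerul), so the last vowel is not what conditions the rule; the final letter is.
"sakupur" ends in -r. The stems ending in -r (biler → bilerul, hozozir → hozozirul, dekir → dekirul) add -ul.
The other patterns: stems ending in -e drop the final letter and add -ani; stems ending in -n or -s insert -ol- after the first vowel.
So sakupur → sakupurul.

sakupurul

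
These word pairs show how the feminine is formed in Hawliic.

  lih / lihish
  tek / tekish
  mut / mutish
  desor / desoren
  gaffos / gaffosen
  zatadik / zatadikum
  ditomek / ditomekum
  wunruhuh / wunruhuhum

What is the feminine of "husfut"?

husfuten

tek and zatadik both end in -k yet inflect differently (tekish, zatadikum), so the final letter is not what conditions the rule; the number of vowels is.
"husfut" has 2 vowels. The stems with 2 vowels (desor → desoren, gaffos → gaffosen) add -en.
The other patterns: stems with 1 vowel add -ish; stems with 3 vowels add -um.
So husfut → husfuten.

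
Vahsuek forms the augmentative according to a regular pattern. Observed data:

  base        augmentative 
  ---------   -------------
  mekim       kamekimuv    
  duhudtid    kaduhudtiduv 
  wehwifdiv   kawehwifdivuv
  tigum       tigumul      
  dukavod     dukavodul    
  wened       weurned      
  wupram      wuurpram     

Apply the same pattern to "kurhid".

kakurhiduv

mekim and tigum both end in -m yet inflect differently (kamekimuv, tigumul), so the final letter is not what conditions the rule; the last vowel is.
"kurhid" has last vowel 'i'. The stems whose last vowel is 'i' (mekim → kamekimuv, duhudtid → kaduhudtiduv, wehwifdiv → kawehwifdivuv) add ka- … -uv around the stem.
The other patterns: stems whose last vowel is 'o' or 'u' add -ul; stems whose last vowel is 'a' or 'e' insert -ur- after the first vowel.
So kurhid → kakurhiduv.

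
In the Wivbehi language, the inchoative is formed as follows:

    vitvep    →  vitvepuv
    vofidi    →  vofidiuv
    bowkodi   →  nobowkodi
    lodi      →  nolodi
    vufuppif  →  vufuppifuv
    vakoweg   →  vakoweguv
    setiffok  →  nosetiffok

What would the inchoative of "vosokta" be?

vosoktauv

vofidi and lodi both end in -i yet inflect differently (vofidiuv, nolodi), so the final letter is not what conditions the rule; the first letter is.
"vosokta" begins with v-. The stems beginning with v- (vakoweg → vakoweguv, vufuppif → vufuppifuv, vofidi → vofidiuv) add -uv.
The other pattern: stems beginning with b-, l- or s- add the prefix no-.
So vosokta → vosoktauv.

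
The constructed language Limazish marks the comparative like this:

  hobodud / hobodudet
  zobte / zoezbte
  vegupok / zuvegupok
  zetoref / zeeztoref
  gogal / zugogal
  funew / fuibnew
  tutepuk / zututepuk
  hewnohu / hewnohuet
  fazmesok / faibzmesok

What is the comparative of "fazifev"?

fazmesok and tutepuk both end in -k yet inflect differently (faibzmesok, zututepuk), so the final letter is not what conditions the rule; the first letter is.
"fazifev" begins with f-. The stems beginning with f- (funew → fuibnew, fazmesok → faibzmesok) insert -ib- after the first vowel.
So fazifev → faibzifev.

faibzifev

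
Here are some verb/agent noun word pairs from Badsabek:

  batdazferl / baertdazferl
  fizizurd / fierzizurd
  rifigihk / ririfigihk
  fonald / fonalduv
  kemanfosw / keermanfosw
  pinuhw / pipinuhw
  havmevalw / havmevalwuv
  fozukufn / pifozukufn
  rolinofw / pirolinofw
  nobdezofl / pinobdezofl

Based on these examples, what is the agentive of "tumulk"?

pinuhw and havmevalw both end in -w yet inflect differently (pipinuhw, havmevalwuv), so the final letter is not what conditions the rule; the second-to-last letter is.
"tumulk" has second-to-last letter 'l'. The stems whose second-to-last letter is 'l' (fonald → fonalduv, havmevalw → havmevalwuv) add -uv.
The other patterns: stems whose second-to-last letter is 'h' repeat the first consonant+vowel as a prefix; stems whose second-to-last letter is 'f' add the prefix pi-; stems whose second-to-last letter is 'r' or 's' insert -er- after the first vowel.
So tumulk → tumulkuv.

tumulkuv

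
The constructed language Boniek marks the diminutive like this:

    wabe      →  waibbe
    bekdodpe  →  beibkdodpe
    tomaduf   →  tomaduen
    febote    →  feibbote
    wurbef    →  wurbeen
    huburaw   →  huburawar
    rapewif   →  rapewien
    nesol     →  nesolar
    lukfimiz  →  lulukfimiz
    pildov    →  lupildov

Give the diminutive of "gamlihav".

lugamlihav

wurbef and bekdodpe both have last vowel 'e' yet inflect differently (wurbeen, beibkdodpe), so the last vowel is not what conditions the rule; the final letter is.
"gamlihav" ends in -v. The one such stem in the data (pildov → lupildov) adds the prefix lu-, so the same rule applies.
The other patterns: stems ending in -l or -w add -ar; stems ending in -f drop the final letter and add -en; stems ending in -e insert -ib- after the first vowel.
So gamlihav → lugamlihav.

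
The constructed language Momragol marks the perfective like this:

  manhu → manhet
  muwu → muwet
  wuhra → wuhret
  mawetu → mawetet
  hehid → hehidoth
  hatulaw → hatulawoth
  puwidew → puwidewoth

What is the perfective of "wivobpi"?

wivobpet

wuhra and hatulaw both have last vowel 'a' yet inflect differently (wuhret, hatulawoth), so the last vowel is not what conditions the rule; whether the stem ends in a vowel or a consonant is.
"wivobpi" ends in a vowel. The stems ending in a vowel (manhu → manhet, muwu → muwet, wuhra → wuhret) drop the final letter and add -et.
The other pattern: stems ending in a consonant add -oth.
So wivobpi → wivobpet.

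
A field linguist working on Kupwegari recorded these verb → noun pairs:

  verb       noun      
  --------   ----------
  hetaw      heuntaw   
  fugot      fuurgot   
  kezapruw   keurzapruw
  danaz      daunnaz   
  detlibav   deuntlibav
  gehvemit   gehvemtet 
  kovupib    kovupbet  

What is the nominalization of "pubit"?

hetaw and kezapruw both end in -w yet inflect differently (heuntaw, keurzapruw), so the final letter is not what conditions the rule; the last vowel is.
"pubit" has last vowel 'i'. The stems whose last vowel is 'i' (kovupib → kovupbet, gehvemit → gehvemtet) delete the last vowel and add -et.
The other patterns: stems whose last vowel is 'a' insert -un- after the first vowel; stems whose last vowel is 'o' or 'u' insert -ur- after the first vowel.
So pubit → pubtet.

pubtet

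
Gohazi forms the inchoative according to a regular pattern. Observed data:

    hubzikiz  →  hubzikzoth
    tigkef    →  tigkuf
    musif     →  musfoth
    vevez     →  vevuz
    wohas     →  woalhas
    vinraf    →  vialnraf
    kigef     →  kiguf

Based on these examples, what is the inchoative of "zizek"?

zizuk

hubzikiz and vevez both end in -z yet inflect differently (hubzikzoth, vevuz), so the final letter is not what conditions the rule; the last vowel is.
"zizek" has last vowel 'e'. The stems whose last vowel is 'e' (vevez → vevuz, tigkef → tigkuf, kigef → kiguf) change the last vowel to 'u'.
The other patterns: stems whose last vowel is 'i' delete the last vowel and add -oth; stems whose last vowel is 'a' insert -al- after the first vowel.
So zizek → zizuk.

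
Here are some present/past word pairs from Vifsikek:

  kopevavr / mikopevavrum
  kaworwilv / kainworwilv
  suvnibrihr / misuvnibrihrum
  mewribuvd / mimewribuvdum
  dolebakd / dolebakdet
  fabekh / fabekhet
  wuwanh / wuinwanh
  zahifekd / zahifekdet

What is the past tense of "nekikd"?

nekikdet

"nekikd" has second-to-last letter 'k'. The stems whose second-to-last letter is 'k' (fabekh → fabekhet, zahifekd → zahifekdet, dolebakd → dolebakdet) add -et.
The other patterns: stems whose second-to-last letter is 'h' or 'v' add mi- … -um around the stem; stems whose second-to-last letter is 'l' or 'n' insert -in- after the first vowel.
So nekikd → nekikdet.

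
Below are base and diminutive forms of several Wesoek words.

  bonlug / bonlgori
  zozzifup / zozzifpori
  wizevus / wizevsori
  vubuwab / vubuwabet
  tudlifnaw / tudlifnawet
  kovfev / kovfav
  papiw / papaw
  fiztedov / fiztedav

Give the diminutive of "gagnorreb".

gagnorrab

tudlifnaw and papiw both end in -w yet inflect differently (tudlifnawet, papaw), so the final letter is not what conditions the rule; the last vowel is.
"gagnorreb" has last vowel 'e'. The one such stem in the data (kovfev → kovfav) changes the last vowel to 'a' (as do papiw, fiztedov), so the same rule applies.
So gagnorreb → gagnorrab.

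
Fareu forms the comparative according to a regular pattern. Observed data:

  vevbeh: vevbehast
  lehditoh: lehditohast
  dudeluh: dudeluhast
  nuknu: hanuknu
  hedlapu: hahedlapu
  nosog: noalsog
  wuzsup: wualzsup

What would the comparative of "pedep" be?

dudeluh and nuknu both have last vowel 'u' yet inflect differently (dudeluhast, hanuknu), so the last vowel is not what conditions the rule; the final letter is.
"pedep" ends in -p. The one such stem in the data (wuzsup → wualzsup) inserts -al- after the first vowel (as does nosog), so the same rule applies.
The other patterns: stems ending in -h add -ast; stems ending in -u add the prefix ha-.
So pedep → pealdep.

pealdep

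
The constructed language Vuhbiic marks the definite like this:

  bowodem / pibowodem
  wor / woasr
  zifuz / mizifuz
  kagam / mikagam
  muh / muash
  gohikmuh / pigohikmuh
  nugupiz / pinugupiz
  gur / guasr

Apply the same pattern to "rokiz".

kagam and bowodem both end in -m yet inflect differently (mikagam, pibowodem), so the final letter is not what conditions the rule; the number of vowels is.
"rokiz" has 2 vowels. The stems with 2 vowels (zifuz → mizifuz, kagam → mikagam) add the prefix mi-.
So rokiz → mirokiz.

mirokiz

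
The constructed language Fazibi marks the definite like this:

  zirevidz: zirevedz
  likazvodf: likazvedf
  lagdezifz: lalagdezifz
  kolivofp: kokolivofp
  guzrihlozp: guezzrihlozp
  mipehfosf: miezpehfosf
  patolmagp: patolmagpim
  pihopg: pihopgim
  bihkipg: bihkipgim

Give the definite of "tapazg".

"tapazg" has second-to-last letter 'z'. The one such stem in the data (guzrihlozp → guezzrihlozp) inserts -ez- after the first vowel (as does mipehfosf), so the same rule applies.
The other patterns: stems whose second-to-last letter is 'd' change the last vowel to 'e'; stems whose second-to-last letter is 'f' repeat the first consonant+vowel as a prefix; stems whose second-to-last letter is 'g' or 'p' add -im.
So tapazg → taezpazg.

taezpazg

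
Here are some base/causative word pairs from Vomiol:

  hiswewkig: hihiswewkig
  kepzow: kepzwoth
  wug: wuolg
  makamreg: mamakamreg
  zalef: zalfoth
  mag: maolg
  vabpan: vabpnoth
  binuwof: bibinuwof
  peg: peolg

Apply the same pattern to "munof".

munfoth

mag and hiswewkig both end in -g yet inflect differently (maolg, hihiswewkig), so the final letter is not what conditions the rule; the number of vowels is.
"munof" has 2 vowels. The stems with 2 vowels (vabpan → vabpnoth, kepzow → kepzwoth, zalef → zalfoth) delete the last vowel and add -oth.
The other patterns: stems with 1 vowel insert -ol- after the first vowel; stems with 3 vowels repeat the first consonant+vowel as a prefix.
So munof → munfoth.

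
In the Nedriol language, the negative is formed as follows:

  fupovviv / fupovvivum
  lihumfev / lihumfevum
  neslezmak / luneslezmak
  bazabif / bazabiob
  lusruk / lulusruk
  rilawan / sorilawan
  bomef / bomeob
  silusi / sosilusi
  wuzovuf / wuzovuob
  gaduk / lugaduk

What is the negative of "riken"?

soriken

gaduk and wuzovuf both have last vowel 'u' yet inflect differently (lugaduk, wuzovuob), so the last vowel is not what conditions the rule; the final letter is.
"riken" ends in -n. The one such stem in the data (rilawan → sorilawan) adds the prefix so-, so the same rule applies.
The other patterns: stems ending in -v add -um; stems ending in -k add the prefix lu-; stems ending in -f drop the final letter and add -ob.
So riken → soriken.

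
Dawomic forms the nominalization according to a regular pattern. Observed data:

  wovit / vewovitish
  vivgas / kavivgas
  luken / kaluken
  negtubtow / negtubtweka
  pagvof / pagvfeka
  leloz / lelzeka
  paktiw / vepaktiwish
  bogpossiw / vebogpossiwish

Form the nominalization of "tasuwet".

negtubtow and paktiw both end in -w yet inflect differently (negtubtweka, vepaktiwish), so the final letter is not what conditions the rule; the last vowel is.
"tasuwet" has last vowel 'e'. The one such stem in the data (luken → kaluken) adds the prefix ka-, so the same rule applies.
So tasuwet → katasuwet.

katasuwet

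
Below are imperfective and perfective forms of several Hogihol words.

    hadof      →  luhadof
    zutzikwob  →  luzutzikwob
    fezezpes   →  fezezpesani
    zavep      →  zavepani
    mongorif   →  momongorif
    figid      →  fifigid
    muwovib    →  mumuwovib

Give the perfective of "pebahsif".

pepebahsif

hadof and mongorif both end in -f yet inflect differently (luhadof, momongorif), so the final letter is not what conditions the rule; the last vowel is.
"pebahsif" has last vowel 'i'. The stems whose last vowel is 'i' (mongorif → momongorif, figid → fifigid, muwovib → mumuwovib) repeat the first consonant+vowel as a prefix.
So pebahsif → pepebahsif.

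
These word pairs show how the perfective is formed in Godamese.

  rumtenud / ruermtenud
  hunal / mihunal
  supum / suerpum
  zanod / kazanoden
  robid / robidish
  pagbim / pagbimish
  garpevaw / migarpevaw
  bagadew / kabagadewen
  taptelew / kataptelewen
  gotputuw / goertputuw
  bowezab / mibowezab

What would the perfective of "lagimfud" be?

laergimfud

robid and rumtenud both end in -d yet inflect differently (robidish, ruermtenud), so the final letter is not what conditions the rule; the last vowel is.
"lagimfud" has last vowel 'u'. The stems whose last vowel is 'u' (rumtenud → ruermtenud, gotputuw → goertputuw, supum → suerpum) insert -er- after the first vowel.
So lagimfud → laergimfud.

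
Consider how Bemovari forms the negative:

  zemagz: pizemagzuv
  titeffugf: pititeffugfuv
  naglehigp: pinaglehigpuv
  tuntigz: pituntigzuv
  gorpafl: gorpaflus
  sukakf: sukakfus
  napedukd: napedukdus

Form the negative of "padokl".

titeffugf and sukakf both end in -f yet inflect differently (pititeffugfuv, sukakfus), so the final letter is not what conditions the rule; the second-to-last letter is.
"padokl" has second-to-last letter 'k'. The stems whose second-to-last letter is 'k' (sukakf → sukakfus, napedukd → napedukdus) add -us.
So padokl → padoklus.

padoklus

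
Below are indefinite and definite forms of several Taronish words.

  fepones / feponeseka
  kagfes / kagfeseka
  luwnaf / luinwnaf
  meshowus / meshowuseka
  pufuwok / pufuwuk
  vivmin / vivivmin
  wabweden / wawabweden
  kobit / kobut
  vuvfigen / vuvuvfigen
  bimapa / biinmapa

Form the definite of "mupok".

mupuk

"mupok" ends in -k. The one such stem in the data (pufuwok → pufuwuk) changes the last vowel to 'u' (as does kobit), so the same rule applies.
So mupok → mupuk.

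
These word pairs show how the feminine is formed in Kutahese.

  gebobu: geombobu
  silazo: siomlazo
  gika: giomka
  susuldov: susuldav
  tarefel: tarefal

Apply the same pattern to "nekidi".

neomkidi

"nekidi" ends in a vowel. The stems ending in a vowel (gebobu → geombobu, silazo → siomlazo, gika → giomka) insert -om- after the first vowel.
So nekidi → neomkidi.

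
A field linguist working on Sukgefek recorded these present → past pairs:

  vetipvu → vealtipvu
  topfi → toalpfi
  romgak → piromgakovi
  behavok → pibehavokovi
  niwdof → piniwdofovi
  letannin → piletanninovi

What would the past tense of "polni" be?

topfi and letannin both have last vowel 'i' yet inflect differently (toalpfi, piletanninovi), so the last vowel is not what conditions the rule; whether the stem ends in a vowel or a consonant is.
"polni" ends in a vowel. The stems ending in a vowel (vetipvu → vealtipvu, topfi → toalpfi) insert -al- after the first vowel.
The other pattern: stems ending in a consonant add pi- … -ovi around the stem.
So polni → poallni.

poallni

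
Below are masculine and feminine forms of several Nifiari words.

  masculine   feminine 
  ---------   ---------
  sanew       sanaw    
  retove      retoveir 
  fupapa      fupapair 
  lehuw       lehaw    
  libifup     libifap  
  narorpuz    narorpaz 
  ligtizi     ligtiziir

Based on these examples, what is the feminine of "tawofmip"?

retove and sanew both have last vowel 'e' yet inflect differently (retoveir, sanaw), so the last vowel is not what conditions the rule; whether the stem ends in a vowel or a consonant is.
"tawofmip" ends in a consonant. The stems ending in a consonant (lehuw → lehaw, narorpuz → narorpaz, libifup → libifap) change the last vowel to 'a'.
The other pattern: stems ending in a vowel add -ir.
So tawofmip → tawofmap.

tawofmap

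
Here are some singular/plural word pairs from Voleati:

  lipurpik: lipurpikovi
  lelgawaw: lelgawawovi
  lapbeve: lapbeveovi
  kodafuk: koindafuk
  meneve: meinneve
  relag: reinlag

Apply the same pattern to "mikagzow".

miinkagzow

lipurpik and kodafuk both end in -k yet inflect differently (lipurpikovi, koindafuk), so the final letter is not what conditions the rule; the first letter is.
"mikagzow" begins with m-. The one such stem in the data (meneve → meinneve) inserts -in- after the first vowel (as do kodafuk, relag), so the same rule applies.
So mikagzow → miinkagzow.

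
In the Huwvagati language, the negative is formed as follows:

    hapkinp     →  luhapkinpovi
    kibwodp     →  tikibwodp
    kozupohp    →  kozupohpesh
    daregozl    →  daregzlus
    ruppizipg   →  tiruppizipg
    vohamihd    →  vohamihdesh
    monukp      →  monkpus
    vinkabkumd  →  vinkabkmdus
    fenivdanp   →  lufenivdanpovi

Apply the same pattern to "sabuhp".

"sabuhp" has second-to-last letter 'h'. The stems whose second-to-last letter is 'h' (kozupohp → kozupohpesh, vohamihd → vohamihdesh) add -esh.
The other patterns: stems whose second-to-last letter is 'd' or 'p' add the prefix ti-; stems whose second-to-last letter is 'n' add lu- … -ovi around the stem; stems whose second-to-last letter is 'k', 'm' or 'z' delete the last vowel and add -us.
So sabuhp → sabuhpesh.

sabuhpesh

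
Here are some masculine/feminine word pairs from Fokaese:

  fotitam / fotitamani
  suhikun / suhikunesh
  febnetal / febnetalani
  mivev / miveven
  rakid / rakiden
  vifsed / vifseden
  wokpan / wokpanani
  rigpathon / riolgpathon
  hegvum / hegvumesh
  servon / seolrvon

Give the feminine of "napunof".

servon and wokpan both end in -n yet inflect differently (seolrvon, wokpanani), so the final letter is not what conditions the rule; the last vowel is.
"napunof" has last vowel 'o'. The stems whose last vowel is 'o' (servon → seolrvon, rigpathon → riolgpathon) insert -ol- after the first vowel.
The other patterns: stems whose last vowel is 'e' or 'i' add -en; stems whose last vowel is 'a' add -ani; stems whose last vowel is 'u' add -esh.
So napunof → naolpunof.

naolpunof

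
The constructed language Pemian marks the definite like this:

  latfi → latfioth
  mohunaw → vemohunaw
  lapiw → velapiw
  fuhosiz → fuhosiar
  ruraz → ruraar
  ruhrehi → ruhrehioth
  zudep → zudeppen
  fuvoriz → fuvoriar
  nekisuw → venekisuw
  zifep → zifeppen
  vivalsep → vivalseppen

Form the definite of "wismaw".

mohunaw and ruraz both have last vowel 'a' yet inflect differently (vemohunaw, ruraar), so the last vowel is not what conditions the rule; the final letter is.
"wismaw" ends in -w. The stems ending in -w (mohunaw → vemohunaw, nekisuw → venekisuw, lapiw → velapiw) add the prefix ve-.
The other patterns: stems ending in -z drop the final letter and add -ar; stems ending in -p double the final consonant and add -en; stems ending in -i add -oth.
So wismaw → vewismaw.

vewismaw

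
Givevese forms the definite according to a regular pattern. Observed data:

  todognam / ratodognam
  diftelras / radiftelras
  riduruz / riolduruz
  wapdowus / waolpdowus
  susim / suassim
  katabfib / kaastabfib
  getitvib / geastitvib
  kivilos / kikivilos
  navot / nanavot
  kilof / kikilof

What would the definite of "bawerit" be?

baaswerit

"bawerit" has last vowel 'i'. The stems whose last vowel is 'i' (susim → suassim, katabfib → kaastabfib, getitvib → geastitvib) insert -as- after the first vowel.
The other patterns: stems whose last vowel is 'a' add the prefix ra-; stems whose last vowel is 'u' insert -ol- after the first vowel; stems whose last vowel is 'o' repeat the first consonant+vowel as a prefix.
So bawerit → baaswerit.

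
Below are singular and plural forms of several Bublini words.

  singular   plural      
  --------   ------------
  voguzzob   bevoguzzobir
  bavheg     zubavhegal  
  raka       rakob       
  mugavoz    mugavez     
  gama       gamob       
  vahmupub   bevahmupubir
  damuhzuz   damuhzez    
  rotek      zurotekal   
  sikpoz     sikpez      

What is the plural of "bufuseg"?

zubufusegal

voguzzob and sikpoz both have last vowel 'o' yet inflect differently (bevoguzzobir, sikpez), so the last vowel is not what conditions the rule; the final letter is.
"bufuseg" ends in -g. The one such stem in the data (bavheg → zubavhegal) adds zu- … -al around the stem, so the same rule applies.
So bufuseg → zubufusegal.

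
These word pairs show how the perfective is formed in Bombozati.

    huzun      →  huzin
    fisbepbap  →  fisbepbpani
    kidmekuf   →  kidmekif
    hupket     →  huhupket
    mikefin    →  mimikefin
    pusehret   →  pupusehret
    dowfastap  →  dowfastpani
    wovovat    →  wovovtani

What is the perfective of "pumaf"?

"pumaf" has last vowel 'a'. The stems whose last vowel is 'a' (dowfastap → dowfastpani, fisbepbap → fisbepbpani, wovovat → wovovtani) delete the last vowel and add -ani.
The other patterns: stems whose last vowel is 'u' change the last vowel to 'i'; stems whose last vowel is 'e' or 'i' repeat the first consonant+vowel as a prefix.
So pumaf → pumfani.

pumfani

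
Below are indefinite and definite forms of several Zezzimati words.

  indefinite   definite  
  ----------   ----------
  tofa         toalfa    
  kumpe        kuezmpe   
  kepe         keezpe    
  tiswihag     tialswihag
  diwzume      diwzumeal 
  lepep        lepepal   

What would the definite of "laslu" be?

kepe and diwzume both end in -e yet inflect differently (keezpe, diwzumeal), so the final letter is not what conditions the rule; the first letter is.
"laslu" begins with l-. The one such stem in the data (lepep → lepepal) adds -al, so the same rule applies.
The other patterns: stems beginning with t- insert -al- after the first vowel; stems beginning with k- insert -ez- after the first vowel.
So laslu → laslual.

laslual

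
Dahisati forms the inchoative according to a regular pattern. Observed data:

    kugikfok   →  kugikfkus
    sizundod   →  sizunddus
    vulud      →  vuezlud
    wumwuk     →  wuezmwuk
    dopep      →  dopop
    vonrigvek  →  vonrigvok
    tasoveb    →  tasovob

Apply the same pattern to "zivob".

zivbus

sizundod and vulud both end in -d yet inflect differently (sizunddus, vuezlud), so the final letter is not what conditions the rule; the last vowel is.
"zivob" has last vowel 'o'. The stems whose last vowel is 'o' (kugikfok → kugikfkus, sizundod → sizunddus) delete the last vowel and add -us.
So zivob → zivbus.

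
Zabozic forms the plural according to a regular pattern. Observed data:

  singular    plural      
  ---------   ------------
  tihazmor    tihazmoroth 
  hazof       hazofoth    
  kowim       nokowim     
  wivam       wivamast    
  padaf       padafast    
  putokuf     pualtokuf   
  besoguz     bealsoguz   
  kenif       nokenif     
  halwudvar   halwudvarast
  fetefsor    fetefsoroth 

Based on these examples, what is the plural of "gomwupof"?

wivam and kowim both end in -m yet inflect differently (wivamast, nokowim), so the final letter is not what conditions the rule; the last vowel is.
"gomwupof" has last vowel 'o'. The stems whose last vowel is 'o' (fetefsor → fetefsoroth, tihazmor → tihazmoroth, hazof → hazofoth) add -oth.
The other patterns: stems whose last vowel is 'a' add -ast; stems whose last vowel is 'i' add the prefix no-; stems whose last vowel is 'u' insert -al- after the first vowel.
So gomwupof → gomwupofoth.

gomwupofoth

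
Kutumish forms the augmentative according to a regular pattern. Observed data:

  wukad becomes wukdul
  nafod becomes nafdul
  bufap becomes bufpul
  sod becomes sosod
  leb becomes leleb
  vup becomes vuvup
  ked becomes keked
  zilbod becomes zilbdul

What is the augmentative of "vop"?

ked and nafod both end in -d yet inflect differently (keked, nafdul), so the final letter is not what conditions the rule; the number of vowels is.
"vop" has 1 vowel. The stems with 1 vowel (ked → keked, sod → sosod, leb → leleb) repeat the first consonant+vowel as a prefix.
So vop → vovop.

vovop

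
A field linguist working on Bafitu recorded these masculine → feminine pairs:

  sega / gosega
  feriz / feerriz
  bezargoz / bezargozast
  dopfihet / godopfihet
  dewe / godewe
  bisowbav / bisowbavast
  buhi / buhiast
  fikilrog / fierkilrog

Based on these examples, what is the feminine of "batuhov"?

bezargoz and feriz both end in -z yet inflect differently (bezargozast, feerriz), so the final letter is not what conditions the rule; the first letter is.
"batuhov" begins with b-. The stems beginning with b- (buhi → buhiast, bezargoz → bezargozast, bisowbav → bisowbavast) add -ast.
The other patterns: stems beginning with f- insert -er- after the first vowel; stems beginning with d- or s- add the prefix go-.
So batuhov → batuhovast.

batuhovast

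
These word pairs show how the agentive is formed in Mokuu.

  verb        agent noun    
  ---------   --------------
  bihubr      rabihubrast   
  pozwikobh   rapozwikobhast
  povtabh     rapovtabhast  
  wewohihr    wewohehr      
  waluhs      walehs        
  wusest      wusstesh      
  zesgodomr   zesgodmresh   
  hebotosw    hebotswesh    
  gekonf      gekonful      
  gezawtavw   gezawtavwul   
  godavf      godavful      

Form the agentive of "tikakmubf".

"tikakmubf" has second-to-last letter 'b'. The stems whose second-to-last letter is 'b' (bihubr → rabihubrast, pozwikobh → rapozwikobhast, povtabh → rapovtabhast) add ra- … -ast around the stem.
The other patterns: stems whose second-to-last letter is 'h' change the last vowel to 'e'; stems whose second-to-last letter is 'm' or 's' delete the last vowel and add -esh; stems whose second-to-last letter is 'n' or 'v' add -ul.
So tikakmubf → ratikakmubfast.

ratikakmubfast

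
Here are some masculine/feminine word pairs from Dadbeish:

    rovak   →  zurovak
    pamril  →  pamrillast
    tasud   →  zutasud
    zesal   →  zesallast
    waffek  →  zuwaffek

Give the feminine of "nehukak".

zesal and rovak both have last vowel 'a' yet inflect differently (zesallast, zurovak), so the last vowel is not what conditions the rule; the final letter is.
"nehukak" ends in -k. The stems ending in -k (waffek → zuwaffek, rovak → zurovak) add the prefix zu-.
The other pattern: stems ending in -l double the final consonant and add -ast.
So nehukak → zunehukak.

zunehukak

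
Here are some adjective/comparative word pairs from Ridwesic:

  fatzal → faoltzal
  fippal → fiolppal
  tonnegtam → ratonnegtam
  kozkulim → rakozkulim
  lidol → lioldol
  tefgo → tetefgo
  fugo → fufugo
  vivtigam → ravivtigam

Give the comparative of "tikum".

ratikum

"tikum" ends in -m. The stems ending in -m (vivtigam → ravivtigam, tonnegtam → ratonnegtam, kozkulim → rakozkulim) add the prefix ra-.
So tikum → ratikum.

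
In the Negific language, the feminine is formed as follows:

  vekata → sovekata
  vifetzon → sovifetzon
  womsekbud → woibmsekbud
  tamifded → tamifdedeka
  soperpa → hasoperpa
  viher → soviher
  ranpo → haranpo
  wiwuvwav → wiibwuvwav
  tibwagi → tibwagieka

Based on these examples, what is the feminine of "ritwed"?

womsekbud and tamifded both end in -d yet inflect differently (woibmsekbud, tamifdedeka), so the final letter is not what conditions the rule; the first letter is.
"ritwed" begins with r-. The one such stem in the data (ranpo → haranpo) adds the prefix ha-, so the same rule applies.
The other patterns: stems beginning with w- insert -ib- after the first vowel; stems beginning with t- add -eka; stems beginning with v- add the prefix so-.
So ritwed → haritwed.

haritwed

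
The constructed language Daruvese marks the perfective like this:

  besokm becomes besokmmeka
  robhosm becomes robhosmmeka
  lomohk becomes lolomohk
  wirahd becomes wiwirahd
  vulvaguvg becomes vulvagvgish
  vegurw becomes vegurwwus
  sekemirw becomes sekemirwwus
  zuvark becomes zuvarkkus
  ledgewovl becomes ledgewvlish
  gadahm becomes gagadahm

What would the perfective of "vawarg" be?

vawarggus

zuvark and lomohk both end in -k yet inflect differently (zuvarkkus, lolomohk), so the final letter is not what conditions the rule; the second-to-last letter is.
"vawarg" has second-to-last letter 'r'. The stems whose second-to-last letter is 'r' (sekemirw → sekemirwwus, vegurw → vegurwwus, zuvark → zuvarkkus) double the final consonant and add -us.
The other patterns: stems whose second-to-last letter is 'h' repeat the first consonant+vowel as a prefix; stems whose second-to-last letter is 'v' delete the last vowel and add -ish; stems whose second-to-last letter is 'k' or 's' double the final consonant and add -eka.
So vawarg → vawarggus.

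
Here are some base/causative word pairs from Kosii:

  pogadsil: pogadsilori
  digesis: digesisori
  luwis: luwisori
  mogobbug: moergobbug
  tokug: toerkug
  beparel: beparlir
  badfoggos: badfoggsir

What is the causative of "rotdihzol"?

pogadsil and beparel both end in -l yet inflect differently (pogadsilori, beparlir), so the final letter is not what conditions the rule; the last vowel is.
"rotdihzol" has last vowel 'o'. The one such stem in the data (badfoggos → badfoggsir) deletes the last vowel and adds -ir (as does beparel), so the same rule applies.
The other patterns: stems whose last vowel is 'i' add -ori; stems whose last vowel is 'u' insert -er- after the first vowel.
So rotdihzol → rotdihzlir.

rotdihzlir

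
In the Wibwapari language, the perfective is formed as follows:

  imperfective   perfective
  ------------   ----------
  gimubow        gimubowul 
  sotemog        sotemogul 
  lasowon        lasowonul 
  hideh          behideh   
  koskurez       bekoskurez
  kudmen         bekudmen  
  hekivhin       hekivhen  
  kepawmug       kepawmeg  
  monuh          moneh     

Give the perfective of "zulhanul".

lasowon and kudmen both end in -n yet inflect differently (lasowonul, bekudmen), so the final letter is not what conditions the rule; the last vowel is.
"zulhanul" has last vowel 'u'. The stems whose last vowel is 'u' (kepawmug → kepawmeg, monuh → moneh) change the last vowel to 'e'.
The other patterns: stems whose last vowel is 'o' add -ul; stems whose last vowel is 'e' add the prefix be-.
So zulhanul → zulhanel.

zulhanel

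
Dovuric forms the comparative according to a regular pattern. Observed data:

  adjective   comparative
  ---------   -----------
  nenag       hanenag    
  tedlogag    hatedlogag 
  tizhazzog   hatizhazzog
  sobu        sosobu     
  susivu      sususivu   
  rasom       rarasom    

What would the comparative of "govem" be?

gogovem

tizhazzog and rasom both have last vowel 'o' yet inflect differently (hatizhazzog, rarasom), so the last vowel is not what conditions the rule; the final letter is.
"govem" ends in -m. The one such stem in the data (rasom → rarasom) repeats the first consonant+vowel as a prefix (as do sobu, susivu), so the same rule applies.
The other pattern: stems ending in -g add the prefix ha-.
So govem → gogovem.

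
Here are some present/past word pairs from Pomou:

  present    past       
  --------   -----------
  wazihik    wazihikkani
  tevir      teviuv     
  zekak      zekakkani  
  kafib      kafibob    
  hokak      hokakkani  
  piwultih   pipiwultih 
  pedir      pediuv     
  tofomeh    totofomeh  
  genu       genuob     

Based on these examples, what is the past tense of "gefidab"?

gefidabob

pedir and piwultih both have last vowel 'i' yet inflect differently (pediuv, pipiwultih), so the last vowel is not what conditions the rule; the final letter is.
"gefidab" ends in -b. The one such stem in the data (kafib → kafibob) adds -ob, so the same rule applies.
So gefidab → gefidabob.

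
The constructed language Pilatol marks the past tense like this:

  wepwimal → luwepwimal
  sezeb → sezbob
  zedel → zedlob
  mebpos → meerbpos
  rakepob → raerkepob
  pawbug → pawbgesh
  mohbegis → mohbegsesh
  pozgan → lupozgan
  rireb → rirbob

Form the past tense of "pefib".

zedel and wepwimal both end in -l yet inflect differently (zedlob, luwepwimal), so the final letter is not what conditions the rule; the last vowel is.
"pefib" has last vowel 'i'. The one such stem in the data (mohbegis → mohbegsesh) deletes the last vowel and adds -esh (as does pawbug), so the same rule applies.
The other patterns: stems whose last vowel is 'e' delete the last vowel and add -ob; stems whose last vowel is 'a' add the prefix lu-; stems whose last vowel is 'o' insert -er- after the first vowel.
So pefib → pefbesh.

pefbesh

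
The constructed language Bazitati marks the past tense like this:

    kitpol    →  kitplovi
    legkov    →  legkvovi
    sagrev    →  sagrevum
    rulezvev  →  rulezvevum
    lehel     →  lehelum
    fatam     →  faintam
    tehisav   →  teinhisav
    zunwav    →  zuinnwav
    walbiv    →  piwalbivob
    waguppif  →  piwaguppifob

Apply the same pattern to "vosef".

vosefum

legkov and sagrev both end in -v yet inflect differently (legkvovi, sagrevum), so the final letter is not what conditions the rule; the last vowel is.
"vosef" has last vowel 'e'. The stems whose last vowel is 'e' (sagrev → sagrevum, rulezvev → rulezvevum, lehel → lehelum) add -um.
The other patterns: stems whose last vowel is 'o' delete the last vowel and add -ovi; stems whose last vowel is 'a' insert -in- after the first vowel; stems whose last vowel is 'i' add pi- … -ob around the stem.
So vosef → vosefum.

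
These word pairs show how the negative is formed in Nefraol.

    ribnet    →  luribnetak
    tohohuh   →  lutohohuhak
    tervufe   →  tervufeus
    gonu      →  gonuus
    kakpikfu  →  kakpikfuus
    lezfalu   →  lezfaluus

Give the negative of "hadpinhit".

ribnet and tervufe both have last vowel 'e' yet inflect differently (luribnetak, tervufeus), so the last vowel is not what conditions the rule; whether the stem ends in a vowel or a consonant is.
"hadpinhit" ends in a consonant. The stems ending in a consonant (ribnet → luribnetak, tohohuh → lutohohuhak) add lu- … -ak around the stem.
So hadpinhit → luhadpinhitak.

luhadpinhitak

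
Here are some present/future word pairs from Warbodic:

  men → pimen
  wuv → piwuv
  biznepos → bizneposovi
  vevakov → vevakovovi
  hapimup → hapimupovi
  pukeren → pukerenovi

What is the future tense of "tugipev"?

tugipevovi

wuv and vevakov both end in -v yet inflect differently (piwuv, vevakovovi), so the final letter is not what conditions the rule; the number of vowels is.
"tugipev" has 3 vowels. The stems with 3 vowels (biznepos → bizneposovi, vevakov → vevakovovi, hapimup → hapimupovi) add -ovi.
So tugipev → tugipevovi.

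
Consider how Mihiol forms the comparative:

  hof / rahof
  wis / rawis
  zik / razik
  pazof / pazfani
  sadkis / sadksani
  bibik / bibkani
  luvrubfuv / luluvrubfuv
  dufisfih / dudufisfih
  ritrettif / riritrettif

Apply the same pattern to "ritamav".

hof and pazof both end in -f yet inflect differently (rahof, pazfani), so the final letter is not what conditions the rule; the number of vowels is.
"ritamav" has 3 vowels. The stems with 3 vowels (luvrubfuv → luluvrubfuv, dufisfih → dudufisfih, ritrettif → riritrettif) repeat the first consonant+vowel as a prefix.
So ritamav → riritamav.

riritamav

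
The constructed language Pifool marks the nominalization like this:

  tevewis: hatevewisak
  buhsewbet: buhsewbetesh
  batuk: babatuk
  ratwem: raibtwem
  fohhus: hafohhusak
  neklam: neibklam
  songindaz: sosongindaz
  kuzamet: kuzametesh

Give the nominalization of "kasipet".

buhsewbet and ratwem both have last vowel 'e' yet inflect differently (buhsewbetesh, raibtwem), so the last vowel is not what conditions the rule; the final letter is.
"kasipet" ends in -t. The stems ending in -t (buhsewbet → buhsewbetesh, kuzamet → kuzametesh) add -esh.
So kasipet → kasipetesh.

kasipetesh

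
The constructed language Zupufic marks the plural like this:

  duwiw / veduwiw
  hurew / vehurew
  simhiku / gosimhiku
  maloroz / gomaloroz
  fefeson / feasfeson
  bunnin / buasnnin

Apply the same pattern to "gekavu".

"gekavu" ends in -u. The one such stem in the data (simhiku → gosimhiku) adds the prefix go-, so the same rule applies.
The other patterns: stems ending in -w add the prefix ve-; stems ending in -n insert -as- after the first vowel.
So gekavu → gogekavu.

gogekavu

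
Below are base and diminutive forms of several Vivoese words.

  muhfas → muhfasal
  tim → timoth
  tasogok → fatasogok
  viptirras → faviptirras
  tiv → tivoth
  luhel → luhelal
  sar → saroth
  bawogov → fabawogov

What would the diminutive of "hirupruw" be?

"hirupruw" has 3 vowels. The stems with 3 vowels (bawogov → fabawogov, viptirras → faviptirras, tasogok → fatasogok) add the prefix fa-.
The other patterns: stems with 1 vowel add -oth; stems with 2 vowels add -al.
So hirupruw → fahirupruw.

fahirupruw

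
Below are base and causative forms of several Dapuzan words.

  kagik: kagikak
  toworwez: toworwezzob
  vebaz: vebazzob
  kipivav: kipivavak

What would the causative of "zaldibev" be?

vebaz and kipivav both have last vowel 'a' yet inflect differently (vebazzob, kipivavak), so the last vowel is not what conditions the rule; the final letter is.
"zaldibev" ends in -v. The one such stem in the data (kipivav → kipivavak) adds -ak, so the same rule applies.
The other pattern: stems ending in -z double the final consonant and add -ob.
So zaldibev → zaldibevak.

zaldibevak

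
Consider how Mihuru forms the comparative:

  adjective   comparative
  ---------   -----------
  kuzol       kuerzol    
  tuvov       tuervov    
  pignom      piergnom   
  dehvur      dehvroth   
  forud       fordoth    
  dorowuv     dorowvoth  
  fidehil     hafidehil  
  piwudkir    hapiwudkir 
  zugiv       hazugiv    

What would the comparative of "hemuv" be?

hemvoth

tuvov and dorowuv both end in -v yet inflect differently (tuervov, dorowvoth), so the final letter is not what conditions the rule; the last vowel is.
"hemuv" has last vowel 'u'. The stems whose last vowel is 'u' (dehvur → dehvroth, forud → fordoth, dorowuv → dorowvoth) delete the last vowel and add -oth.
The other patterns: stems whose last vowel is 'o' insert -er- after the first vowel; stems whose last vowel is 'i' add the prefix ha-.
So hemuv → hemvoth.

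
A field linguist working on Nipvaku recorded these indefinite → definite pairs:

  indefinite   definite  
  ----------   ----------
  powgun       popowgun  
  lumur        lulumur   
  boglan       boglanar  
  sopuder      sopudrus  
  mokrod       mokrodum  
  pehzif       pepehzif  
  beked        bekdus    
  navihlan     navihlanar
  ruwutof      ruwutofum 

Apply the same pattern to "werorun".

wewerorun

boglan and powgun both end in -n yet inflect differently (boglanar, popowgun), so the final letter is not what conditions the rule; the last vowel is.
"werorun" has last vowel 'u'. The stems whose last vowel is 'u' (powgun → popowgun, lumur → lulumur) repeat the first consonant+vowel as a prefix.
The other patterns: stems whose last vowel is 'e' delete the last vowel and add -us; stems whose last vowel is 'a' add -ar; stems whose last vowel is 'o' add -um.
So werorun → wewerorun.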